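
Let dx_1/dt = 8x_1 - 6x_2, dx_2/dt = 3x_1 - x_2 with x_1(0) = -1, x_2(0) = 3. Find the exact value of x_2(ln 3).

A = [[8,-6],[3,-1]]; eigenvalues λ = 5, 2.
Eigenvectors: (-2,-1) for λ=5, (1,1) for λ=2.
From the initial condition, c_1 = 4, c_2 = 7.
x_2(ln 3) = (4)(3^5)(-1) + (7)(3^2)(1) = -909.

-909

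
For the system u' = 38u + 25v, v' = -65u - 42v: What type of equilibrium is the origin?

A = [[38,25],[-65,-42]]; det(A-λI) = λ^2 + 4λ + 29.
λ = -2 ± 5i: negative real part.

stable spiral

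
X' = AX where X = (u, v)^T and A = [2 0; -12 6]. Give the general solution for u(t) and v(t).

u(t) = C_1e^(2t), v(t) = 3C_1e^(2t) - C_2e^(6t)

Coefficient matrix A = [[2, 0], [-12, 6]].
Characteristic polynomial det(A - λI) = λ^2 - 8λ + 12 = 0.
Eigenvalues λ = 2, 6.
For λ=2: (A-λI) row 2 is [-12, 4], so an eigenvector is (1, 3).
For λ=6: (A-λI) row 1 is [-4, 0], so an eigenvector is (0, -1).
General solution: C_1e^(2t)(1,3) + C_2e^(6t)(0,-1).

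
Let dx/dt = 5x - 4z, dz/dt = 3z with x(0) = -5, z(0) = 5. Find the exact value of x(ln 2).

-400

A = [[5,-4],[0,3]]; eigenvalues λ = 5, 3.
Eigenvectors: (1,0) for λ=5, (2,1) for λ=3.
From the initial condition, c_1 = -15, c_2 = 5.
x(ln 2) = (-15)(2^5)(1) + (5)(2^3)(2) = -400.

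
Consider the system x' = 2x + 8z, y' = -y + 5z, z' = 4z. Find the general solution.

x(t) = C_1e^(2t) + 4C_3e^(4t), y(t) = C_2e^(-t) + C_3e^(4t), z(t) = C_3e^(4t)

Coefficient matrix A = [[2, 0, 8], [0, -1, 5], [0, 0, 4]].
det(A - λI) = 0 gives eigenvalues λ = 2, -1, 4.
For λ=2: eigenvector (1,0,0).
For λ=-1: eigenvector (0,1,0).
For λ=4: eigenvector (4,1,1).
General solution: C_1e^(2t)(1,0,0) + C_2e^(-t)(0,1,0) + C_3e^(4t)(4,1,1).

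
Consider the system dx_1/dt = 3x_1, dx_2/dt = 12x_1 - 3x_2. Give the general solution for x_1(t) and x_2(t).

Coefficient matrix A = [[3, 0], [12, -3]].
Characteristic polynomial det(A - λI) = λ^2 - 9 = 0.
Eigenvalues λ = -3, 3.
For λ=-3: (A-λI) row 1 is [6, 0], so an eigenvector is (0, -1).
For λ=3: (A-λI) row 2 is [12, -6], so an eigenvector is (1, 2).
General solution: C_1e^(-3t)(0,-1) + C_2e^(3t)(1,2).

x_1(t) = C_2e^(3t), x_2(t) = -C_1e^(-3t) + 2C_2e^(3t)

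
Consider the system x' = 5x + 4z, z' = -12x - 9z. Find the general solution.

Coefficient matrix A = [[5, 4], [-12, -9]].
Characteristic polynomial det(A - λI) = λ^2 + 4λ + 3 = 0.
Eigenvalues λ = -1, -3.
For λ=-1: (A-λI) row 1 is [6, 4], so an eigenvector is (2, -3).
For λ=-3: (A-λI) row 1 is [8, 4], so an eigenvector is (1, -2).
General solution: c_1e^(-t)(2,-3) + c_2e^(-3t)(1,-2).

x(t) = 2c_1e^(-t) + c_2e^(-3t), z(t) = -3c_1e^(-t) - 2c_2e^(-3t)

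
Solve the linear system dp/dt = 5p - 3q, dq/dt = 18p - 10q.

p(t) = -c_1e^(-4t) - c_2e^(-t), q(t) = -3c_1e^(-4t) - 2c_2e^(-t)

Coefficient matrix A = [[5, -3], [18, -10]].
Characteristic polynomial det(A - λI) = λ^2 + 5λ + 4 = 0.
Eigenvalues λ = -4, -1.
For λ=-4: (A-λI) row 1 is [9, -3], so an eigenvector is (-1, -3).
For λ=-1: (A-λI) row 1 is [6, -3], so an eigenvector is (-1, -2).
General solution: c_1e^(-4t)(-1,-3) + c_2e^(-t)(-1,-2).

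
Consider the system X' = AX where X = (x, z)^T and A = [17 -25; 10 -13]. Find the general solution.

Coefficient matrix A = [[17, -25], [10, -13]].
Characteristic polynomial det(A - λI) = λ^2 - 4λ + 29 = 0.
Eigenvalues λ = 2 ± 5i (complex conjugate pair).
For λ=2+5i: an eigenvector is (-1,-1) - i(2,1) = (-1 - 2i, -1 - i).
A real fundamental pair from Re and Im of e^((2+5i)t)v: X_1 = e^(2t)(cos(5t)·(-1,-1) + sin(5t)·(2,1)), X_2 = e^(2t)(sin(5t)·(-1,-1) - cos(5t)·(2,1)).
General solution: c_1X_1 + c_2X_2.

x(t) = 2c_1e^(2t)sin(5t) - c_1e^(2t)cos(5t) - c_2e^(2t)sin(5t) - 2c_2e^(2t)cos(5t), z(t) = c_1e^(2t)sin(5t) - c_1e^(2t)cos(5t) - c_2e^(2t)sin(5t) - c_2e^(2t)cos(5t)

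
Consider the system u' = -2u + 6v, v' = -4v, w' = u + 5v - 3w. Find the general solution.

u(t) = 3K_1e^(-4t) + K_3e^(-2t), v(t) = -K_1e^(-4t), w(t) = 2K_1e^(-4t) + K_2e^(-3t) + K_3e^(-2t)

Coefficient matrix A = [[-2, 6, 0], [0, -4, 0], [1, 5, -3]].
det(A - λI) = 0 gives eigenvalues λ = -4, -3, -2.
For λ=-4: eigenvector (3,-1,2).
For λ=-3: eigenvector (0,0,1).
For λ=-2: eigenvector (1,0,1).
General solution: K_1e^(-4t)(3,-1,2) + K_2e^(-3t)(0,0,1) + K_3e^(-2t)(1,0,1).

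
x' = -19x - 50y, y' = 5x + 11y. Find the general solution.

x(t) = K_1e^(-4t)sin(5t) + 3K_1e^(-4t)cos(5t) + 3K_2e^(-4t)sin(5t) - K_2e^(-4t)cos(5t), y(t) = -K_1e^(-4t)cos(5t) - K_2e^(-4t)sin(5t)

Coefficient matrix A = [[-19, -50], [5, 11]].
Characteristic polynomial det(A - λI) = λ^2 + 8λ + 41 = 0.
Eigenvalues λ = -4 ± 5i (complex conjugate pair).
For λ=-4+5i: an eigenvector is (3,-1) - i(1,0) = (3 - i, -1).
A real fundamental pair from Re and Im of e^((-4+5i)t)v: X_1 = e^(-4t)(cos(5t)·(3,-1) + sin(5t)·(1,0)), X_2 = e^(-4t)(sin(5t)·(3,-1) - cos(5t)·(1,0)).
General solution: K_1X_1 + K_2X_2.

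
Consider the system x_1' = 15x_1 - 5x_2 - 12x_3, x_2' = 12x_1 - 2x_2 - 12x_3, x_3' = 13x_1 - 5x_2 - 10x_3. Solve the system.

Coefficient matrix A = [[15, -5, -12], [12, -2, -12], [13, -5, -10]].
det(A - λI) = 0 gives eigenvalues λ = 2, -2, 3.
For λ=2: eigenvector (3,3,2).
For λ=-2: eigenvector (1,1,1).
For λ=3: eigenvector (1,0,1).
General solution: C_1e^(2t)(3,3,2) + C_2e^(-2t)(1,1,1) + C_3e^(3t)(1,0,1).

x_1(t) = 3C_1e^(2t) + C_2e^(-2t) + C_3e^(3t), x_2(t) = 3C_1e^(2t) + C_2e^(-2t), x_3(t) = 2C_1e^(2t) + C_2e^(-2t) + C_3e^(3t)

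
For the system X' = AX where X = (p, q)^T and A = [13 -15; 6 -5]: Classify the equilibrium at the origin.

unstable spiral

A = [[13,-15],[6,-5]]; det(A-λI) = λ^2 - 8λ + 25.
λ = 4 ± 3i: positive real part.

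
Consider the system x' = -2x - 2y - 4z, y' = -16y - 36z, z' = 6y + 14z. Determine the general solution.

x(t) = c_1e^(-2t) + c_2e^(-4t), y(t) = 3c_2e^(-4t) - 2c_3e^(2t), z(t) = -c_2e^(-4t) + c_3e^(2t)

Coefficient matrix A = [[-2, -2, -4], [0, -16, -36], [0, 6, 14]].
det(A - λI) = 0 gives eigenvalues λ = -2, -4, 2.
For λ=-2: eigenvector (1,0,0).
For λ=-4: eigenvector (1,3,-1).
For λ=2: eigenvector (0,-2,1).
General solution: c_1e^(-2t)(1,0,0) + c_2e^(-4t)(1,3,-1) + c_3e^(2t)(0,-2,1).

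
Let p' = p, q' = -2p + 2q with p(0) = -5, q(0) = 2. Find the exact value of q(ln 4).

A = [[1,0],[-2,2]]; eigenvalues λ = 2, 1.
Eigenvectors: (0,-1) for λ=2, (-1,-2) for λ=1.
From the initial condition, c_1 = -12, c_2 = 5.
q(ln 4) = (-12)(4^2)(-1) + (5)(4^1)(-2) = 152.

152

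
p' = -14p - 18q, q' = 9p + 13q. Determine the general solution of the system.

Coefficient matrix A = [[-14, -18], [9, 13]].
Characteristic polynomial det(A - λI) = λ^2 + λ - 20 = 0.
Eigenvalues λ = -5, 4.
For λ=-5: (A-λI) row 1 is [-9, -18], so an eigenvector is (-2, 1).
For λ=4: (A-λI) row 1 is [-18, -18], so an eigenvector is (1, -1).
General solution: c_1e^(-5t)(-2,1) + c_2e^(4t)(1,-1).

p(t) = -2c_1e^(-5t) + c_2e^(4t), q(t) = c_1e^(-5t) - c_2e^(4t)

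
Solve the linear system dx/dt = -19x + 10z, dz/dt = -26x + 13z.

Coefficient matrix A = [[-19, 10], [-26, 13]].
Characteristic polynomial det(A - λI) = λ^2 + 6λ + 13 = 0.
Eigenvalues λ = -3 ± 2i (complex conjugate pair).
For λ=-3+2i: an eigenvector is (-2,-3) - i(1,2) = (-2 - i, -3 - 2i).
A real fundamental pair from Re and Im of e^((-3+2i)t)v: X_1 = e^(-3t)(cos(2t)·(-2,-3) + sin(2t)·(1,2)), X_2 = e^(-3t)(sin(2t)·(-2,-3) - cos(2t)·(1,2)).
General solution: K_1X_1 + K_2X_2.

x(t) = K_1e^(-3t)sin(2t) - 2K_1e^(-3t)cos(2t) - 2K_2e^(-3t)sin(2t) - K_2e^(-3t)cos(2t), z(t) = 2K_1e^(-3t)sin(2t) - 3K_1e^(-3t)cos(2t) - 3K_2e^(-3t)sin(2t) - 2K_2e^(-3t)cos(2t)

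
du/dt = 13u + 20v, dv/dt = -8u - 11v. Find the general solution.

u(t) = K_1e^(t)sin(4t) + 2K_1e^(t)cos(4t) + 2K_2e^(t)sin(4t) - K_2e^(t)cos(4t), v(t) = -K_1e^(t)sin(4t) - K_1e^(t)cos(4t) - K_2e^(t)sin(4t) + K_2e^(t)cos(4t)

Coefficient matrix A = [[13, 20], [-8, -11]].
Characteristic polynomial det(A - λI) = λ^2 - 2λ + 17 = 0.
Eigenvalues λ = 1 ± 4i (complex conjugate pair).
For λ=1+4i: an eigenvector is (2,-1) - i(1,-1) = (2 - i, -1 + i).
A real fundamental pair from Re and Im of e^((1+4i)t)v: X_1 = e^(t)(cos(4t)·(2,-1) + sin(4t)·(1,-1)), X_2 = e^(t)(sin(4t)·(2,-1) - cos(4t)·(1,-1)).
General solution: K_1X_1 + K_2X_2.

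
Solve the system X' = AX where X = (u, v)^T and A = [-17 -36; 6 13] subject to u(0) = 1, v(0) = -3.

u(t) = 16e^(t) - 15e^(-5t), v(t) = -8e^(t) + 5e^(-5t)

Coefficient matrix A = [[-17, -36], [6, 13]].
Characteristic polynomial det(A - λI) = λ^2 + 4λ - 5 = 0.
Eigenvalues λ = 1, -5.
For λ=1: (A-λI) row 1 is [-18, -36], so an eigenvector is (2, -1).
For λ=-5: (A-λI) row 1 is [-12, -36], so an eigenvector is (-3, 1).
General solution: C_1e^(t)(2,-1) + C_2e^(-5t)(-3,1).
Applying u(0)=1, v(0)=-3 gives C_1=8, C_2=5.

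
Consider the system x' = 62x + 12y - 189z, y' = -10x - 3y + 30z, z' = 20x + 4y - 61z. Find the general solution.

Coefficient matrix A = [[62, 12, -189], [-10, -3, 30], [20, 4, -61]].
det(A - λI) = 0 gives eigenvalues λ = 2, -3, -1.
For λ=2: eigenvector (13,-2,4).
For λ=-3: eigenvector (-6,1,-2).
For λ=-1: eigenvector (3,0,1).
General solution: c_1e^(2t)(13,-2,4) + c_2e^(-3t)(-6,1,-2) + c_3e^(-t)(3,0,1).

x(t) = 13c_1e^(2t) - 6c_2e^(-3t) + 3c_3e^(-t), y(t) = -2c_1e^(2t) + c_2e^(-3t), z(t) = 4c_1e^(2t) - 2c_2e^(-3t) + c_3e^(-t)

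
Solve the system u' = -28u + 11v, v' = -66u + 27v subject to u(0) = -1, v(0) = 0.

u(t) = 2e^(5t) - 3e^(-6t), v(t) = 6e^(5t) - 6e^(-6t)

Coefficient matrix A = [[-28, 11], [-66, 27]].
Characteristic polynomial det(A - λI) = λ^2 + λ - 30 = 0.
Eigenvalues λ = -6, 5.
For λ=-6: (A-λI) row 1 is [-22, 11], so an eigenvector is (1, 2).
For λ=5: (A-λI) row 1 is [-33, 11], so an eigenvector is (1, 3).
General solution: c_1e^(-6t)(1,2) + c_2e^(5t)(1,3).
Applying u(0)=-1, v(0)=0 gives c_1=-3, c_2=2.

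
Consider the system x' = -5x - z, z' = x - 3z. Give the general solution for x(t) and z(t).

x(t) = K_1e^(-4t) + K_2te^(-4t) - 2K_2e^(-4t), z(t) = -K_1e^(-4t) - K_2te^(-4t) + K_2e^(-4t)

Coefficient matrix A = [[-5, -1], [1, -3]].
Characteristic polynomial det(A - λI) = λ^2 + 8λ + 16 = 0.
Single eigenvalue λ = -4 with algebraic multiplicity 2.
Eigenvector v = (1,-1); generalized eigenvector w with (A-λI)w=v is (-2,1).
General solution: e^(-4t)[K_1·v + K_2·(t·v + w)].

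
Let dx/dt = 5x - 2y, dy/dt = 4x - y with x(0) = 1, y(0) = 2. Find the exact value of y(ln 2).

4

A = [[5,-2],[4,-1]]; eigenvalues λ = 1, 3.
Eigenvectors: (-1,-2) for λ=1, (1,1) for λ=3.
From the initial condition, c_1 = -1, c_2 = 0.
y(ln 2) = (-1)(2^1)(-2) + (0)(2^3)(1) = 4.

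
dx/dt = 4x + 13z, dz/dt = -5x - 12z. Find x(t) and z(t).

Coefficient matrix A = [[4, 13], [-5, -12]].
Characteristic polynomial det(A - λI) = λ^2 + 8λ + 17 = 0.
Eigenvalues λ = -4 ± i (complex conjugate pair).
For λ=-4+i: an eigenvector is (-3,2) - i(2,-1) = (-3 - 2i, 2 + i).
A real fundamental pair from Re and Im of e^((-4+i)t)v: X_1 = e^(-4t)(cos(t)·(-3,2) + sin(t)·(2,-1)), X_2 = e^(-4t)(sin(t)·(-3,2) - cos(t)·(2,-1)).
General solution: C_1X_1 + C_2X_2.

x(t) = 2C_1e^(-4t)sin(t) - 3C_1e^(-4t)cos(t) - 3C_2e^(-4t)sin(t) - 2C_2e^(-4t)cos(t), z(t) = -C_1e^(-4t)sin(t) + 2C_1e^(-4t)cos(t) + 2C_2e^(-4t)sin(t) + C_2e^(-4t)cos(t)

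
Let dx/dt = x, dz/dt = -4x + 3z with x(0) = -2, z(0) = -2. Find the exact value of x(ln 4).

A = [[1,0],[-4,3]]; eigenvalues λ = 3, 1.
Eigenvectors: (0,-1) for λ=3, (1,2) for λ=1.
From the initial condition, c_1 = -2, c_2 = -2.
x(ln 4) = (-2)(4^3)(0) + (-2)(4^1)(1) = -8.

-8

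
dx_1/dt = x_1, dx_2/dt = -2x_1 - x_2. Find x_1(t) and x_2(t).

x_1(t) = -C_2e^(t), x_2(t) = C_1e^(-t) + C_2e^(t)

Coefficient matrix A = [[1, 0], [-2, -1]].
Characteristic polynomial det(A - λI) = λ^2 - 1 = 0.
Eigenvalues λ = -1, 1.
For λ=-1: (A-λI) row 1 is [2, 0], so an eigenvector is (0, 1).
For λ=1: (A-λI) row 2 is [-2, -2], so an eigenvector is (-1, 1).
General solution: C_1e^(-t)(0,1) + C_2e^(t)(-1,1).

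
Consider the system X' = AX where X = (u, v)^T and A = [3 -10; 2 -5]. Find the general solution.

u(t) = K_1e^(-t)sin(2t) - 2K_1e^(-t)cos(2t) - 2K_2e^(-t)sin(2t) - K_2e^(-t)cos(2t), v(t) = -K_1e^(-t)cos(2t) - K_2e^(-t)sin(2t)

Coefficient matrix A = [[3, -10], [2, -5]].
Characteristic polynomial det(A - λI) = λ^2 + 2λ + 5 = 0.
Eigenvalues λ = -1 ± 2i (complex conjugate pair).
For λ=-1+2i: an eigenvector is (-2,-1) - i(1,0) = (-2 - i, -1).
A real fundamental pair from Re and Im of e^((-1+2i)t)v: X_1 = e^(-t)(cos(2t)·(-2,-1) + sin(2t)·(1,0)), X_2 = e^(-t)(sin(2t)·(-2,-1) - cos(2t)·(1,0)).
General solution: K_1X_1 + K_2X_2.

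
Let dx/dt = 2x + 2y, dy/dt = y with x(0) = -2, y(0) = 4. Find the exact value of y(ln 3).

12

A = [[2,2],[0,1]]; eigenvalues λ = 2, 1.
Eigenvectors: (-1,0) for λ=2, (2,-1) for λ=1.
From the initial condition, c_1 = -6, c_2 = -4.
y(ln 3) = (-6)(3^2)(0) + (-4)(3^1)(-1) = 12.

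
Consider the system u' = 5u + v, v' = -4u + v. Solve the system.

Coefficient matrix A = [[5, 1], [-4, 1]].
Characteristic polynomial det(A - λI) = λ^2 - 6λ + 9 = 0.
Single eigenvalue λ = 3 with algebraic multiplicity 2.
Eigenvector v = (1,-2); generalized eigenvector w with (A-λI)w=v is (1,-1).
General solution: e^(3t)[c_1·v + c_2·(t·v + w)].

u(t) = c_1e^(3t) + c_2te^(3t) + c_2e^(3t), v(t) = -2c_1e^(3t) - 2c_2te^(3t) - c_2e^(3t)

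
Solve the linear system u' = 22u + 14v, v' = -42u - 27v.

u(t) = 2C_1e^(t) + C_2e^(-6t), v(t) = -3C_1e^(t) - 2C_2e^(-6t)

Coefficient matrix A = [[22, 14], [-42, -27]].
Characteristic polynomial det(A - λI) = λ^2 + 5λ - 6 = 0.
Eigenvalues λ = 1, -6.
For λ=1: (A-λI) row 1 is [21, 14], so an eigenvector is (2, -3).
For λ=-6: (A-λI) row 1 is [28, 14], so an eigenvector is (1, -2).
General solution: C_1e^(t)(2,-3) + C_2e^(-6t)(1,-2).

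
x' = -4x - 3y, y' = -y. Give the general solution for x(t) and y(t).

x(t) = -K_1e^(-4t) + K_2e^(-t), y(t) = -K_2e^(-t)

Coefficient matrix A = [[-4, -3], [0, -1]].
Characteristic polynomial det(A - λI) = λ^2 + 5λ + 4 = 0.
Eigenvalues λ = -4, -1.
For λ=-4: (A-λI) row 1 is [0, -3], so an eigenvector is (-1, 0).
For λ=-1: (A-λI) row 1 is [-3, -3], so an eigenvector is (1, -1).
General solution: K_1e^(-4t)(-1,0) + K_2e^(-t)(1,-1).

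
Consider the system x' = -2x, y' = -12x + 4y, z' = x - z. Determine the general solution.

Coefficient matrix A = [[-2, 0, 0], [-12, 4, 0], [1, 0, -1]].
det(A - λI) = 0 gives eigenvalues λ = 4, -2, -1.
For λ=4: eigenvector (0,1,0).
For λ=-2: eigenvector (1,2,-1).
For λ=-1: eigenvector (0,0,1).
General solution: K_1e^(4t)(0,1,0) + K_2e^(-2t)(1,2,-1) + K_3e^(-t)(0,0,1).

x(t) = K_2e^(-2t), y(t) = K_1e^(4t) + 2K_2e^(-2t), z(t) = -K_2e^(-2t) + K_3e^(-t)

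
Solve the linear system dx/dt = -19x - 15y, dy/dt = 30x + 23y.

x(t) = -K_1e^(2t)sin(3t) - 2K_1e^(2t)cos(3t) - 2K_2e^(2t)sin(3t) + K_2e^(2t)cos(3t), y(t) = K_1e^(2t)sin(3t) + 3K_1e^(2t)cos(3t) + 3K_2e^(2t)sin(3t) - K_2e^(2t)cos(3t)

Coefficient matrix A = [[-19, -15], [30, 23]].
Characteristic polynomial det(A - λI) = λ^2 - 4λ + 13 = 0.
Eigenvalues λ = 2 ± 3i (complex conjugate pair).
For λ=2+3i: an eigenvector is (-2,3) - i(-1,1) = (-2 + i, 3 - i).
A real fundamental pair from Re and Im of e^((2+3i)t)v: X_1 = e^(2t)(cos(3t)·(-2,3) + sin(3t)·(-1,1)), X_2 = e^(2t)(sin(3t)·(-2,3) - cos(3t)·(-1,1)).
General solution: K_1X_1 + K_2X_2.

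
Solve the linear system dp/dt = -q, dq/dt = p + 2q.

Coefficient matrix A = [[0, -1], [1, 2]].
Characteristic polynomial det(A - λI) = λ^2 - 2λ + 1 = 0.
Single eigenvalue λ = 1 with algebraic multiplicity 2.
Eigenvector v = (-1,1); generalized eigenvector w with (A-λI)w=v is (0,1).
General solution: e^(t)[C_1·v + C_2·(t·v + w)].

p(t) = -C_1e^(t) - C_2te^(t), q(t) = C_1e^(t) + C_2te^(t) + C_2e^(t)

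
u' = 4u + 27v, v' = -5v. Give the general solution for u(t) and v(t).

u(t) = C_1e^(4t) - 3C_2e^(-5t), v(t) = C_2e^(-5t)

Coefficient matrix A = [[4, 27], [0, -5]].
Characteristic polynomial det(A - λI) = λ^2 + λ - 20 = 0.
Eigenvalues λ = 4, -5.
For λ=4: (A-λI) row 1 is [0, 27], so an eigenvector is (1, 0).
For λ=-5: (A-λI) row 1 is [9, 27], so an eigenvector is (-3, 1).
General solution: C_1e^(4t)(1,0) + C_2e^(-5t)(-3,1).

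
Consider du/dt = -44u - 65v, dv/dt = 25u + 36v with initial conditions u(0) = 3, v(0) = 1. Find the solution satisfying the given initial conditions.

Coefficient matrix A = [[-44, -65], [25, 36]].
Characteristic polynomial det(A - λI) = λ^2 + 8λ + 41 = 0.
Eigenvalues λ = -4 ± 5i (complex conjugate pair).
For λ=-4+5i: an eigenvector is (-3,2) - i(-2,1) = (-3 + 2i, 2 - i).
A real fundamental pair from Re and Im of e^((-4+5i)t)v: X_1 = e^(-4t)(cos(5t)·(-3,2) + sin(5t)·(-2,1)), X_2 = e^(-4t)(sin(5t)·(-3,2) - cos(5t)·(-2,1)).
General solution: K_1X_1 + K_2X_2.
Applying u(0)=3, v(0)=1 gives K_1=5, K_2=9.

u(t) = -37e^(-4t)sin(5t) + 3e^(-4t)cos(5t), v(t) = 23e^(-4t)sin(5t) + e^(-4t)cos(5t)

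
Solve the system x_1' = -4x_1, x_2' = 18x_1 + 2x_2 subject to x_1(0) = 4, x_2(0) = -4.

x_1(t) = 4e^(-4t), x_2(t) = 8e^(2t) - 12e^(-4t)

Coefficient matrix A = [[-4, 0], [18, 2]].
Characteristic polynomial det(A - λI) = λ^2 + 2λ - 8 = 0.
Eigenvalues λ = -4, 2.
For λ=-4: (A-λI) row 2 is [18, 6], so an eigenvector is (1, -3).
For λ=2: (A-λI) row 1 is [-6, 0], so an eigenvector is (0, 1).
General solution: C_1e^(-4t)(1,-3) + C_2e^(2t)(0,1).
Applying x_1(0)=4, x_2(0)=-4 gives C_1=4, C_2=8.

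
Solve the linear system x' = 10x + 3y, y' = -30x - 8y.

x(t) = -c_1e^(t)cos(3t) - c_2e^(t)sin(3t), y(t) = c_1e^(t)sin(3t) + 3c_1e^(t)cos(3t) + 3c_2e^(t)sin(3t) - c_2e^(t)cos(3t)

Coefficient matrix A = [[10, 3], [-30, -8]].
Characteristic polynomial det(A - λI) = λ^2 - 2λ + 10 = 0.
Eigenvalues λ = 1 ± 3i (complex conjugate pair).
For λ=1+3i: an eigenvector is (-1,3) - i(0,1) = (-1, 3 - i).
A real fundamental pair from Re and Im of e^((1+3i)t)v: X_1 = e^(t)(cos(3t)·(-1,3) + sin(3t)·(0,1)), X_2 = e^(t)(sin(3t)·(-1,3) - cos(3t)·(0,1)).
General solution: c_1X_1 + c_2X_2.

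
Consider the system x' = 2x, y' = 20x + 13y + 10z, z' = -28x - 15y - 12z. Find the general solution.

Coefficient matrix A = [[2, 0, 0], [20, 13, 10], [-28, -15, -12]].
det(A - λI) = 0 gives eigenvalues λ = 2, 3, -2.
For λ=2: eigenvector (1,0,-2).
For λ=3: eigenvector (0,1,-1).
For λ=-2: eigenvector (0,2,-3).
General solution: C_1e^(2t)(1,0,-2) + C_2e^(3t)(0,1,-1) + C_3e^(-2t)(0,2,-3).

x(t) = C_1e^(2t), y(t) = C_2e^(3t) + 2C_3e^(-2t), z(t) = -2C_1e^(2t) - C_2e^(3t) - 3C_3e^(-2t)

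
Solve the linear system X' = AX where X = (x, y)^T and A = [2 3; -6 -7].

Coefficient matrix A = [[2, 3], [-6, -7]].
Characteristic polynomial det(A - λI) = λ^2 + 5λ + 4 = 0.
Eigenvalues λ = -1, -4.
For λ=-1: (A-λI) row 1 is [3, 3], so an eigenvector is (-1, 1).
For λ=-4: (A-λI) row 1 is [6, 3], so an eigenvector is (-1, 2).
General solution: K_1e^(-t)(-1,1) + K_2e^(-4t)(-1,2).

x(t) = -K_1e^(-t) - K_2e^(-4t), y(t) = K_1e^(-t) + 2K_2e^(-4t)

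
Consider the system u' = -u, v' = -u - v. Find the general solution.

Coefficient matrix A = [[-1, 0], [-1, -1]].
Characteristic polynomial det(A - λI) = λ^2 + 2λ + 1 = 0.
Single eigenvalue λ = -1 with algebraic multiplicity 2.
Eigenvector v = (0,-1); generalized eigenvector w with (A-λI)w=v is (1,3).
General solution: e^(-t)[c_1·v + c_2·(t·v + w)].

u(t) = c_2e^(-t), v(t) = -c_1e^(-t) - c_2te^(-t) + 3c_2e^(-t)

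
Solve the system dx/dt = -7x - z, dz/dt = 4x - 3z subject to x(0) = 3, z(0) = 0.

Coefficient matrix A = [[-7, -1], [4, -3]].
Characteristic polynomial det(A - λI) = λ^2 + 10λ + 25 = 0.
Single eigenvalue λ = -5 with algebraic multiplicity 2.
Eigenvector v = (1,-2); generalized eigenvector w with (A-λI)w=v is (-2,3).
General solution: e^(-5t)[K_1·v + K_2·(t·v + w)].
Applying x(0)=3, z(0)=0 gives K_1=-9, K_2=-6.

x(t) = -6te^(-5t) + 3e^(-5t), z(t) = 12te^(-5t)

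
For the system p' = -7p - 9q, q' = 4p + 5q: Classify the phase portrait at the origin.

stable improper node

A = [[-7,-9],[4,5]]; det(A-λI) = λ^2 + 2λ + 1.
repeated λ = -1 with a single eigenvector.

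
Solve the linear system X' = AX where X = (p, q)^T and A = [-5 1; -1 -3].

Coefficient matrix A = [[-5, 1], [-1, -3]].
Characteristic polynomial det(A - λI) = λ^2 + 8λ + 16 = 0.
Single eigenvalue λ = -4 with algebraic multiplicity 2.
Eigenvector v = (-1,-1); generalized eigenvector w with (A-λI)w=v is (2,1).
General solution: e^(-4t)[K_1·v + K_2·(t·v + w)].

p(t) = -K_1e^(-4t) - K_2te^(-4t) + 2K_2e^(-4t), q(t) = -K_1e^(-4t) - K_2te^(-4t) + K_2e^(-4t)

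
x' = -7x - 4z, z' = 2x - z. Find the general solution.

x(t) = -2c_1e^(-5t) - c_2e^(-3t), z(t) = c_1e^(-5t) + c_2e^(-3t)

Coefficient matrix A = [[-7, -4], [2, -1]].
Characteristic polynomial det(A - λI) = λ^2 + 8λ + 15 = 0.
Eigenvalues λ = -5, -3.
For λ=-5: (A-λI) row 1 is [-2, -4], so an eigenvector is (-2, 1).
For λ=-3: (A-λI) row 1 is [-4, -4], so an eigenvector is (-1, 1).
General solution: c_1e^(-5t)(-2,1) + c_2e^(-3t)(-1,1).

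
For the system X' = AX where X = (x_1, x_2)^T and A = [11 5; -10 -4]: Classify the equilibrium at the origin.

A = [[11,5],[-10,-4]]; det(A-λI) = λ^2 - 7λ + 6.
λ = 6, 1: both positive.

unstable node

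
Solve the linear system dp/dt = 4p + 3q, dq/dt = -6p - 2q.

Coefficient matrix A = [[4, 3], [-6, -2]].
Characteristic polynomial det(A - λI) = λ^2 - 2λ + 10 = 0.
Eigenvalues λ = 1 ± 3i (complex conjugate pair).
For λ=1+3i: an eigenvector is (0,-1) - i(-1,1) = (0 + i, -1 - i).
A real fundamental pair from Re and Im of e^((1+3i)t)v: X_1 = e^(t)(cos(3t)·(0,-1) + sin(3t)·(-1,1)), X_2 = e^(t)(sin(3t)·(0,-1) - cos(3t)·(-1,1)).
General solution: c_1X_1 + c_2X_2.

p(t) = -c_1e^(t)sin(3t) + c_2e^(t)cos(3t), q(t) = c_1e^(t)sin(3t) - c_1e^(t)cos(3t) - c_2e^(t)sin(3t) - c_2e^(t)cos(3t)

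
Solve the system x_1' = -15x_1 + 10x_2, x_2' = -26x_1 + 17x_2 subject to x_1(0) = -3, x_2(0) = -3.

x_1(t) = 9e^(t)sin(2t) - 3e^(t)cos(2t), x_2(t) = 15e^(t)sin(2t) - 3e^(t)cos(2t)

Coefficient matrix A = [[-15, 10], [-26, 17]].
Characteristic polynomial det(A - λI) = λ^2 - 2λ + 5 = 0.
Eigenvalues λ = 1 ± 2i (complex conjugate pair).
For λ=1+2i: an eigenvector is (1,2) - i(2,3) = (1 - 2i, 2 - 3i).
A real fundamental pair from Re and Im of e^((1+2i)t)v: X_1 = e^(t)(cos(2t)·(1,2) + sin(2t)·(2,3)), X_2 = e^(t)(sin(2t)·(1,2) - cos(2t)·(2,3)).
General solution: C_1X_1 + C_2X_2.
Applying x_1(0)=-3, x_2(0)=-3 gives C_1=3, C_2=3.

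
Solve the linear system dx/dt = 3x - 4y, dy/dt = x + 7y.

Coefficient matrix A = [[3, -4], [1, 7]].
Characteristic polynomial det(A - λI) = λ^2 - 10λ + 25 = 0.
Single eigenvalue λ = 5 with algebraic multiplicity 2.
Eigenvector v = (-2,1); generalized eigenvector w with (A-λI)w=v is (1,0).
General solution: e^(5t)[K_1·v + K_2·(t·v + w)].

x(t) = -2K_1e^(5t) - 2K_2te^(5t) + K_2e^(5t), y(t) = K_1e^(5t) + K_2te^(5t)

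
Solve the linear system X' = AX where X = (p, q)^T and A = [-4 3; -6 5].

p(t) = -K_1e^(-t) + K_2e^(2t), q(t) = -K_1e^(-t) + 2K_2e^(2t)

Coefficient matrix A = [[-4, 3], [-6, 5]].
Characteristic polynomial det(A - λI) = λ^2 - λ - 2 = 0.
Eigenvalues λ = -1, 2.
For λ=-1: (A-λI) row 1 is [-3, 3], so an eigenvector is (-1, -1).
For λ=2: (A-λI) row 1 is [-6, 3], so an eigenvector is (1, 2).
General solution: K_1e^(-t)(-1,-1) + K_2e^(2t)(1,2).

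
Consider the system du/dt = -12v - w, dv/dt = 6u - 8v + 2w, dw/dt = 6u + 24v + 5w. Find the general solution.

u(t) = 2C_1e^(-4t) + 3C_2e^(-2t) - C_3e^(3t), v(t) = C_1e^(-4t) + C_2e^(-2t), w(t) = -4C_1e^(-4t) - 6C_2e^(-2t) + 3C_3e^(3t)

Coefficient matrix A = [[0, -12, -1], [6, -8, 2], [6, 24, 5]].
det(A - λI) = 0 gives eigenvalues λ = -4, -2, 3.
For λ=-4: eigenvector (2,1,-4).
For λ=-2: eigenvector (3,1,-6).
For λ=3: eigenvector (-1,0,3).
General solution: C_1e^(-4t)(2,1,-4) + C_2e^(-2t)(3,1,-6) + C_3e^(3t)(-1,0,3).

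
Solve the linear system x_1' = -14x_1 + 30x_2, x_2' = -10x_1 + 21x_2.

x_1(t) = 3K_1e^(6t) + 2K_2e^(t), x_2(t) = 2K_1e^(6t) + K_2e^(t)

Coefficient matrix A = [[-14, 30], [-10, 21]].
Characteristic polynomial det(A - λI) = λ^2 - 7λ + 6 = 0.
Eigenvalues λ = 6, 1.
For λ=6: (A-λI) row 1 is [-20, 30], so an eigenvector is (3, 2).
For λ=1: (A-λI) row 1 is [-15, 30], so an eigenvector is (2, 1).
General solution: K_1e^(6t)(3,2) + K_2e^(t)(2,1).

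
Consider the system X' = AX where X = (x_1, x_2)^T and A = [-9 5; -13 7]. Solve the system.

x_1(t) = 2C_1e^(-t)sin(t) + C_1e^(-t)cos(t) + C_2e^(-t)sin(t) - 2C_2e^(-t)cos(t), x_2(t) = 3C_1e^(-t)sin(t) + 2C_1e^(-t)cos(t) + 2C_2e^(-t)sin(t) - 3C_2e^(-t)cos(t)

Coefficient matrix A = [[-9, 5], [-13, 7]].
Characteristic polynomial det(A - λI) = λ^2 + 2λ + 2 = 0.
Eigenvalues λ = -1 ± i (complex conjugate pair).
For λ=-1+i: an eigenvector is (1,2) - i(2,3) = (1 - 2i, 2 - 3i).
A real fundamental pair from Re and Im of e^((-1+i)t)v: X_1 = e^(-t)(cos(t)·(1,2) + sin(t)·(2,3)), X_2 = e^(-t)(sin(t)·(1,2) - cos(t)·(2,3)).
General solution: C_1X_1 + C_2X_2.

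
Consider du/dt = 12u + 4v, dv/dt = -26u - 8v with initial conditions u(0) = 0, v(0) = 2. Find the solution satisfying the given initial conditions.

Coefficient matrix A = [[12, 4], [-26, -8]].
Characteristic polynomial det(A - λI) = λ^2 - 4λ + 8 = 0.
Eigenvalues λ = 2 ± 2i (complex conjugate pair).
For λ=2+2i: an eigenvector is (-1,2) - i(-1,3) = (-1 + i, 2 - 3i).
A real fundamental pair from Re and Im of e^((2+2i)t)v: X_1 = e^(2t)(cos(2t)·(-1,2) + sin(2t)·(-1,3)), X_2 = e^(2t)(sin(2t)·(-1,2) - cos(2t)·(-1,3)).
General solution: K_1X_1 + K_2X_2.
Applying u(0)=0, v(0)=2 gives K_1=-2, K_2=-2.

u(t) = 4e^(2t)sin(2t), v(t) = -10e^(2t)sin(2t) + 2e^(2t)cos(2t)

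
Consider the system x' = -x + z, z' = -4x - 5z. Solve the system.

Coefficient matrix A = [[-1, 1], [-4, -5]].
Characteristic polynomial det(A - λI) = λ^2 + 6λ + 9 = 0.
Single eigenvalue λ = -3 with algebraic multiplicity 2.
Eigenvector v = (-1,2); generalized eigenvector w with (A-λI)w=v is (-1,1).
General solution: e^(-3t)[K_1·v + K_2·(t·v + w)].

x(t) = -K_1e^(-3t) - K_2te^(-3t) - K_2e^(-3t), z(t) = 2K_1e^(-3t) + 2K_2te^(-3t) + K_2e^(-3t)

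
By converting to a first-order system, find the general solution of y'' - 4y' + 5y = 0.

y(t) = c_1e^(2t)cos(t) + c_2e^(2t)sin(t)

Let x_1 = y, x_2 = y'. Then x_1' = x_2 and x_2' = -5x_1 + 4x_2.
A = [[0,1],[-5,4]]; det(A-λI) = λ^2 - 4λ + 5.
Eigenvalues λ = 2 ± i.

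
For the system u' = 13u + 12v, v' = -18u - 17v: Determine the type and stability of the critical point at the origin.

saddle

A = [[13,12],[-18,-17]]; det(A-λI) = λ^2 + 4λ - 5.
λ = -5, 1: opposite signs.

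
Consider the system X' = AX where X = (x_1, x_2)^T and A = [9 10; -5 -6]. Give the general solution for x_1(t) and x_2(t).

Coefficient matrix A = [[9, 10], [-5, -6]].
Characteristic polynomial det(A - λI) = λ^2 - 3λ - 4 = 0.
Eigenvalues λ = -1, 4.
For λ=-1: (A-λI) row 1 is [10, 10], so an eigenvector is (1, -1).
For λ=4: (A-λI) row 1 is [5, 10], so an eigenvector is (2, -1).
General solution: C_1e^(-t)(1,-1) + C_2e^(4t)(2,-1).

x_1(t) = C_1e^(-t) + 2C_2e^(4t), x_2(t) = -C_1e^(-t) - C_2e^(4t)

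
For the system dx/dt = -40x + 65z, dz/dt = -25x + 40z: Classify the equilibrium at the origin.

center

A = [[-40,65],[-25,40]]; det(A-λI) = λ^2 + 25.
λ = 0 ± 5i: zero real part.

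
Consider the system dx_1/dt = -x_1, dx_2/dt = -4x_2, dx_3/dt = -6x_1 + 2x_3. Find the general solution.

Coefficient matrix A = [[-1, 0, 0], [0, -4, 0], [-6, 0, 2]].
det(A - λI) = 0 gives eigenvalues λ = -4, -1, 2.
For λ=-4: eigenvector (0,1,0).
For λ=-1: eigenvector (1,0,2).
For λ=2: eigenvector (0,0,1).
General solution: K_1e^(-4t)(0,1,0) + K_2e^(-t)(1,0,2) + K_3e^(2t)(0,0,1).

x_1(t) = K_2e^(-t), x_2(t) = K_1e^(-4t), x_3(t) = 2K_2e^(-t) + K_3e^(2t)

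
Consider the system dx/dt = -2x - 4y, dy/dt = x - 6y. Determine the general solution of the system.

x(t) = -2C_1e^(-4t) - 2C_2te^(-4t) + 3C_2e^(-4t), y(t) = -C_1e^(-4t) - C_2te^(-4t) + 2C_2e^(-4t)

Coefficient matrix A = [[-2, -4], [1, -6]].
Characteristic polynomial det(A - λI) = λ^2 + 8λ + 16 = 0.
Single eigenvalue λ = -4 with algebraic multiplicity 2.
Eigenvector v = (-2,-1); generalized eigenvector w with (A-λI)w=v is (3,2).
General solution: e^(-4t)[C_1·v + C_2·(t·v + w)].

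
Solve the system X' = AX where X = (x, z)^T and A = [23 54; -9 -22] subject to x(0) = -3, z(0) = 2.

Coefficient matrix A = [[23, 54], [-9, -22]].
Characteristic polynomial det(A - λI) = λ^2 - λ - 20 = 0.
Eigenvalues λ = 5, -4.
For λ=5: (A-λI) row 1 is [18, 54], so an eigenvector is (3, -1).
For λ=-4: (A-λI) row 1 is [27, 54], so an eigenvector is (-2, 1).
General solution: K_1e^(5t)(3,-1) + K_2e^(-4t)(-2,1).
Applying x(0)=-3, z(0)=2 gives K_1=1, K_2=3.

x(t) = 3e^(5t) - 6e^(-4t), z(t) = -e^(5t) + 3e^(-4t)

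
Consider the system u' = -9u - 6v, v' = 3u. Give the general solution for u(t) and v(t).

u(t) = -K_1e^(-3t) - 2K_2e^(-6t), v(t) = K_1e^(-3t) + K_2e^(-6t)

Coefficient matrix A = [[-9, -6], [3, 0]].
Characteristic polynomial det(A - λI) = λ^2 + 9λ + 18 = 0.
Eigenvalues λ = -3, -6.
For λ=-3: (A-λI) row 1 is [-6, -6], so an eigenvector is (-1, 1).
For λ=-6: (A-λI) row 1 is [-3, -6], so an eigenvector is (-2, 1).
General solution: K_1e^(-3t)(-1,1) + K_2e^(-6t)(-2,1).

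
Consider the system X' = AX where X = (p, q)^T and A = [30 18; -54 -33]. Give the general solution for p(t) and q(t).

Coefficient matrix A = [[30, 18], [-54, -33]].
Characteristic polynomial det(A - λI) = λ^2 + 3λ - 18 = 0.
Eigenvalues λ = 3, -6.
For λ=3: (A-λI) row 1 is [27, 18], so an eigenvector is (2, -3).
For λ=-6: (A-λI) row 1 is [36, 18], so an eigenvector is (-1, 2).
General solution: K_1e^(3t)(2,-3) + K_2e^(-6t)(-1,2).

p(t) = 2K_1e^(3t) - K_2e^(-6t), q(t) = -3K_1e^(3t) + 2K_2e^(-6t)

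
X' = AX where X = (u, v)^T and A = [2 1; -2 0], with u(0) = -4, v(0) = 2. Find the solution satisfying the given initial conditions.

u(t) = -2e^(t)sin(t) - 4e^(t)cos(t), v(t) = 6e^(t)sin(t) + 2e^(t)cos(t)

Coefficient matrix A = [[2, 1], [-2, 0]].
Characteristic polynomial det(A - λI) = λ^2 - 2λ + 2 = 0.
Eigenvalues λ = 1 ± i (complex conjugate pair).
For λ=1+i: an eigenvector is (0,1) - i(1,-1) = (0 - i, 1 + i).
A real fundamental pair from Re and Im of e^((1+i)t)v: X_1 = e^(t)(cos(t)·(0,1) + sin(t)·(1,-1)), X_2 = e^(t)(sin(t)·(0,1) - cos(t)·(1,-1)).
General solution: K_1X_1 + K_2X_2.
Applying u(0)=-4, v(0)=2 gives K_1=-2, K_2=4.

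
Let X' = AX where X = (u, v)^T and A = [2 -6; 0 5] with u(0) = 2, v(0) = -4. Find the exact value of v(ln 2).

A = [[2,-6],[0,5]]; eigenvalues λ = 2, 5.
Eigenvectors: (-1,0) for λ=2, (2,-1) for λ=5.
From the initial condition, c_1 = 6, c_2 = 4.
v(ln 2) = (6)(2^2)(0) + (4)(2^5)(-1) = -128.

-128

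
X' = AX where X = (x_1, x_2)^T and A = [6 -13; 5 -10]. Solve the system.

Coefficient matrix A = [[6, -13], [5, -10]].
Characteristic polynomial det(A - λI) = λ^2 + 4λ + 5 = 0.
Eigenvalues λ = -2 ± i (complex conjugate pair).
For λ=-2+i: an eigenvector is (2,1) - i(3,2) = (2 - 3i, 1 - 2i).
A real fundamental pair from Re and Im of e^((-2+i)t)v: X_1 = e^(-2t)(cos(t)·(2,1) + sin(t)·(3,2)), X_2 = e^(-2t)(sin(t)·(2,1) - cos(t)·(3,2)).
General solution: C_1X_1 + C_2X_2.

x_1(t) = 3C_1e^(-2t)sin(t) + 2C_1e^(-2t)cos(t) + 2C_2e^(-2t)sin(t) - 3C_2e^(-2t)cos(t), x_2(t) = 2C_1e^(-2t)sin(t) + C_1e^(-2t)cos(t) + C_2e^(-2t)sin(t) - 2C_2e^(-2t)cos(t)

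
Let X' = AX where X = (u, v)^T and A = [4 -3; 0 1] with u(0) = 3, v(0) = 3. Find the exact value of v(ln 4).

A = [[4,-3],[0,1]]; eigenvalues λ = 4, 1.
Eigenvectors: (-1,0) for λ=4, (1,1) for λ=1.
From the initial condition, c_1 = 0, c_2 = 3.
v(ln 4) = (0)(4^4)(0) + (3)(4^1)(1) = 12.

12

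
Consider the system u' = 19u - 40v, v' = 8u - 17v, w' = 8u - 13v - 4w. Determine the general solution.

Coefficient matrix A = [[19, -40, 0], [8, -17, 0], [8, -13, -4]].
det(A - λI) = 0 gives eigenvalues λ = -4, -1, 3.
For λ=-4: eigenvector (0,0,1).
For λ=-1: eigenvector (2,1,1).
For λ=3: eigenvector (5,2,2).
General solution: K_1e^(-4t)(0,0,1) + K_2e^(-t)(2,1,1) + K_3e^(3t)(5,2,2).

u(t) = 2K_2e^(-t) + 5K_3e^(3t), v(t) = K_2e^(-t) + 2K_3e^(3t), w(t) = K_1e^(-4t) + K_2e^(-t) + 2K_3e^(3t)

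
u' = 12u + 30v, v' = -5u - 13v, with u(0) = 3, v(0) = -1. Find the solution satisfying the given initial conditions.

Coefficient matrix A = [[12, 30], [-5, -13]].
Characteristic polynomial det(A - λI) = λ^2 + λ - 6 = 0.
Eigenvalues λ = -3, 2.
For λ=-3: (A-λI) row 1 is [15, 30], so an eigenvector is (-2, 1).
For λ=2: (A-λI) row 1 is [10, 30], so an eigenvector is (-3, 1).
General solution: C_1e^(-3t)(-2,1) + C_2e^(2t)(-3,1).
Applying u(0)=3, v(0)=-1 gives C_1=0, C_2=-1.

u(t) = 3e^(2t), v(t) = -e^(2t)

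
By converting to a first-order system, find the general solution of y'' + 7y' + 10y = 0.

y(t) = C_1e^(-5t) + C_2e^(-2t)

Let x_1 = y, x_2 = y'. Then x_1' = x_2 and x_2' = -10x_1 - 7x_2.
A = [[0,1],[-10,-7]]; det(A-λI) = λ^2 + 7λ + 10.
Eigenvalues λ = -5, -2 with eigenvectors (1,-5), (1,-2).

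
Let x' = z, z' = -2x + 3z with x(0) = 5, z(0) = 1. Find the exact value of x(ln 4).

-28

A = [[0,1],[-2,3]]; eigenvalues λ = 2, 1.
Eigenvectors: (-1,-2) for λ=2, (-1,-1) for λ=1.
From the initial condition, c_1 = 4, c_2 = -9.
x(ln 4) = (4)(4^2)(-1) + (-9)(4^1)(-1) = -28.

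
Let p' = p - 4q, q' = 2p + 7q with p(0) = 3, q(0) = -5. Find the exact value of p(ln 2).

A = [[1,-4],[2,7]]; eigenvalues λ = 5, 3.
Eigenvectors: (-1,1) for λ=5, (-2,1) for λ=3.
From the initial condition, c_1 = -7, c_2 = 2.
p(ln 2) = (-7)(2^5)(-1) + (2)(2^3)(-2) = 192.

192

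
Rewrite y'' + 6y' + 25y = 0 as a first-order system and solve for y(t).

y(t) = C_1e^(-3t)cos(4t) + C_2e^(-3t)sin(4t)

Let x_1 = y, x_2 = y'. Then x_1' = x_2 and x_2' = -25x_1 - 6x_2.
A = [[0,1],[-25,-6]]; det(A-λI) = λ^2 + 6λ + 25.
Eigenvalues λ = -3 ± 4i.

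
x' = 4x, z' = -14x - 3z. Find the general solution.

x(t) = -C_2e^(4t), z(t) = C_1e^(-3t) + 2C_2e^(4t)

Coefficient matrix A = [[4, 0], [-14, -3]].
Characteristic polynomial det(A - λI) = λ^2 - λ - 12 = 0.
Eigenvalues λ = -3, 4.
For λ=-3: (A-λI) row 1 is [7, 0], so an eigenvector is (0, 1).
For λ=4: (A-λI) row 2 is [-14, -7], so an eigenvector is (-1, 2).
General solution: C_1e^(-3t)(0,1) + C_2e^(4t)(-1,2).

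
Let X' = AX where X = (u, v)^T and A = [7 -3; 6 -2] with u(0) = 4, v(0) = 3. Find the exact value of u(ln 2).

78

A = [[7,-3],[6,-2]]; eigenvalues λ = 1, 4.
Eigenvectors: (-1,-2) for λ=1, (-1,-1) for λ=4.
From the initial condition, c_1 = 1, c_2 = -5.
u(ln 2) = (1)(2^1)(-1) + (-5)(2^4)(-1) = 78.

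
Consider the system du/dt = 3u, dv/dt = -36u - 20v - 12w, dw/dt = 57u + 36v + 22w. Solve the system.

Coefficient matrix A = [[3, 0, 0], [-36, -20, -12], [57, 36, 22]].
det(A - λI) = 0 gives eigenvalues λ = 3, -2, 4.
For λ=3: eigenvector (1,0,-3).
For λ=-2: eigenvector (0,2,-3).
For λ=4: eigenvector (0,1,-2).
General solution: C_1e^(3t)(1,0,-3) + C_2e^(-2t)(0,2,-3) + C_3e^(4t)(0,1,-2).

u(t) = C_1e^(3t), v(t) = 2C_2e^(-2t) + C_3e^(4t), w(t) = -3C_1e^(3t) - 3C_2e^(-2t) - 2C_3e^(4t)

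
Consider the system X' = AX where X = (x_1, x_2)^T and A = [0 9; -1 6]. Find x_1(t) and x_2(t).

x_1(t) = 3K_1e^(3t) + 3K_2te^(3t) - K_2e^(3t), x_2(t) = K_1e^(3t) + K_2te^(3t)

Coefficient matrix A = [[0, 9], [-1, 6]].
Characteristic polynomial det(A - λI) = λ^2 - 6λ + 9 = 0.
Single eigenvalue λ = 3 with algebraic multiplicity 2.
Eigenvector v = (3,1); generalized eigenvector w with (A-λI)w=v is (-1,0).
General solution: e^(3t)[K_1·v + K_2·(t·v + w)].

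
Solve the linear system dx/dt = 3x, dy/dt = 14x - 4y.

x(t) = -c_1e^(3t), y(t) = -2c_1e^(3t) + c_2e^(-4t)

Coefficient matrix A = [[3, 0], [14, -4]].
Characteristic polynomial det(A - λI) = λ^2 + λ - 12 = 0.
Eigenvalues λ = 3, -4.
For λ=3: (A-λI) row 2 is [14, -7], so an eigenvector is (-1, -2).
For λ=-4: (A-λI) row 1 is [7, 0], so an eigenvector is (0, 1).
General solution: c_1e^(3t)(-1,-2) + c_2e^(-4t)(0,1).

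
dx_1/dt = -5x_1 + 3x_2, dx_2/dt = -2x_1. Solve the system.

x_1(t) = c_1e^(-2t) + 3c_2e^(-3t), x_2(t) = c_1e^(-2t) + 2c_2e^(-3t)

Coefficient matrix A = [[-5, 3], [-2, 0]].
Characteristic polynomial det(A - λI) = λ^2 + 5λ + 6 = 0.
Eigenvalues λ = -2, -3.
For λ=-2: (A-λI) row 1 is [-3, 3], so an eigenvector is (1, 1).
For λ=-3: (A-λI) row 1 is [-2, 3], so an eigenvector is (3, 2).
General solution: c_1e^(-2t)(1,1) + c_2e^(-3t)(3,2).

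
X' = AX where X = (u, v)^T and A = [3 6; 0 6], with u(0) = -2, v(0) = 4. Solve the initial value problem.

Coefficient matrix A = [[3, 6], [0, 6]].
Characteristic polynomial det(A - λI) = λ^2 - 9λ + 18 = 0.
Eigenvalues λ = 6, 3.
For λ=6: (A-λI) row 1 is [-3, 6], so an eigenvector is (-2, -1).
For λ=3: (A-λI) row 1 is [0, 6], so an eigenvector is (-1, 0).
General solution: c_1e^(6t)(-2,-1) + c_2e^(3t)(-1,0).
Applying u(0)=-2, v(0)=4 gives c_1=-4, c_2=10.

u(t) = 8e^(6t) - 10e^(3t), v(t) = 4e^(6t)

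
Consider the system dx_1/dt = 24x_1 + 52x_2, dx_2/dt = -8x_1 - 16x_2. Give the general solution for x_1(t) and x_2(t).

x_1(t) = 2K_1e^(4t)sin(4t) + 3K_1e^(4t)cos(4t) + 3K_2e^(4t)sin(4t) - 2K_2e^(4t)cos(4t), x_2(t) = -K_1e^(4t)sin(4t) - K_1e^(4t)cos(4t) - K_2e^(4t)sin(4t) + K_2e^(4t)cos(4t)

Coefficient matrix A = [[24, 52], [-8, -16]].
Characteristic polynomial det(A - λI) = λ^2 - 8λ + 32 = 0.
Eigenvalues λ = 4 ± 4i (complex conjugate pair).
For λ=4+4i: an eigenvector is (3,-1) - i(2,-1) = (3 - 2i, -1 + i).
A real fundamental pair from Re and Im of e^((4+4i)t)v: X_1 = e^(4t)(cos(4t)·(3,-1) + sin(4t)·(2,-1)), X_2 = e^(4t)(sin(4t)·(3,-1) - cos(4t)·(2,-1)).
General solution: K_1X_1 + K_2X_2.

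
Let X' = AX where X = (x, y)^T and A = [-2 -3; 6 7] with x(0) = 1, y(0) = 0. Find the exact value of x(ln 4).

-248

A = [[-2,-3],[6,7]]; eigenvalues λ = 1, 4.
Eigenvectors: (-1,1) for λ=1, (1,-2) for λ=4.
From the initial condition, c_1 = -2, c_2 = -1.
x(ln 4) = (-2)(4^1)(-1) + (-1)(4^4)(1) = -248.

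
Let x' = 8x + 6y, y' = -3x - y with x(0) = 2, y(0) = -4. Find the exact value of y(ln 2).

A = [[8,6],[-3,-1]]; eigenvalues λ = 2, 5.
Eigenvectors: (-1,1) for λ=2, (-2,1) for λ=5.
From the initial condition, c_1 = -6, c_2 = 2.
y(ln 2) = (-6)(2^2)(1) + (2)(2^5)(1) = 40.

40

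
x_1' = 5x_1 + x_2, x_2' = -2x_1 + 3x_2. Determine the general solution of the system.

x_1(t) = -c_1e^(4t)cos(t) - c_2e^(4t)sin(t), x_2(t) = c_1e^(4t)sin(t) + c_1e^(4t)cos(t) + c_2e^(4t)sin(t) - c_2e^(4t)cos(t)

Coefficient matrix A = [[5, 1], [-2, 3]].
Characteristic polynomial det(A - λI) = λ^2 - 8λ + 17 = 0.
Eigenvalues λ = 4 ± i (complex conjugate pair).
For λ=4+i: an eigenvector is (-1,1) - i(0,1) = (-1, 1 - i).
A real fundamental pair from Re and Im of e^((4+i)t)v: X_1 = e^(4t)(cos(t)·(-1,1) + sin(t)·(0,1)), X_2 = e^(4t)(sin(t)·(-1,1) - cos(t)·(0,1)).
General solution: c_1X_1 + c_2X_2.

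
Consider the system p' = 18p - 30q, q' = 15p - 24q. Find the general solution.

p(t) = K_1e^(-3t)sin(3t) + 3K_1e^(-3t)cos(3t) + 3K_2e^(-3t)sin(3t) - K_2e^(-3t)cos(3t), q(t) = K_1e^(-3t)sin(3t) + 2K_1e^(-3t)cos(3t) + 2K_2e^(-3t)sin(3t) - K_2e^(-3t)cos(3t)

Coefficient matrix A = [[18, -30], [15, -24]].
Characteristic polynomial det(A - λI) = λ^2 + 6λ + 18 = 0.
Eigenvalues λ = -3 ± 3i (complex conjugate pair).
For λ=-3+3i: an eigenvector is (3,2) - i(1,1) = (3 - i, 2 - i).
A real fundamental pair from Re and Im of e^((-3+3i)t)v: X_1 = e^(-3t)(cos(3t)·(3,2) + sin(3t)·(1,1)), X_2 = e^(-3t)(sin(3t)·(3,2) - cos(3t)·(1,1)).
General solution: K_1X_1 + K_2X_2.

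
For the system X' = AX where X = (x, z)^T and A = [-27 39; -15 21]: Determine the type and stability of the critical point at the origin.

A = [[-27,39],[-15,21]]; det(A-λI) = λ^2 + 6λ + 18.
λ = -3 ± 3i: negative real part.

stable spiral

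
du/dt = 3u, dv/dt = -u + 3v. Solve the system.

Coefficient matrix A = [[3, 0], [-1, 3]].
Characteristic polynomial det(A - λI) = λ^2 - 6λ + 9 = 0.
Single eigenvalue λ = 3 with algebraic multiplicity 2.
Eigenvector v = (0,-1); generalized eigenvector w with (A-λI)w=v is (1,-3).
General solution: e^(3t)[K_1·v + K_2·(t·v + w)].

u(t) = K_2e^(3t), v(t) = -K_1e^(3t) - K_2te^(3t) - 3K_2e^(3t)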